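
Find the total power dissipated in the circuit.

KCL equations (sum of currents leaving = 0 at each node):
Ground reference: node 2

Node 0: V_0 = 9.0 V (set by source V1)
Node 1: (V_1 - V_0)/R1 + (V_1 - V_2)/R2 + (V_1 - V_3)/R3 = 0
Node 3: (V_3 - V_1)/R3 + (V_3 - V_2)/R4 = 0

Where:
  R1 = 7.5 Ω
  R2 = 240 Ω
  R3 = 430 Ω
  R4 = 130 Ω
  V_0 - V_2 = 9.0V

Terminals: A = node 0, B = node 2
Nodal analysis, taking node 2 as the 0 V reference.
Source V1 fixes V_0 = 9 V.
KCL at each unknown node (sum of currents leaving = 0; resistances in Ω):
  Node 1: (V_1 - 9)/7.5 + (V_1 - 0)/240 + (V_1 - V_3)/430 = 0
  Node 3: (V_3 - V_1)/430 + (V_3 - 0)/130 = 0
Collecting terms (coefficients in siemens):
  0.1398·V_1 - 0.002326·V_3 = 1.2
  0.01002·V_3 - 0.002326·V_1 = 0
Determinant D = (0.1398)(0.01002) - (-0.002326)(-0.002326) = 0.001395
V_1 = [(1.2)(0.01002) - (-0.002326)(0)]/D = 8.615 V
V_3 = [(0.1398)(0) - (1.2)(-0.002326)]/D = 2 V
Power in each resistor, P = (ΔV)²/R:
  P_R1 = (9 - 8.615)²/7.5 = 0.01972 W
  P_R2 = (8.615 - 0)²/240 = 0.3093 W
  P_R3 = (8.615 - 2)²/430 = 0.1018 W
  P_R4 = (0 - 2)²/130 = 0.03077 W
P_total = P_R1 + P_R2 + P_R3 + P_R4 = 0.4615 W

Final answer: 0.4615 W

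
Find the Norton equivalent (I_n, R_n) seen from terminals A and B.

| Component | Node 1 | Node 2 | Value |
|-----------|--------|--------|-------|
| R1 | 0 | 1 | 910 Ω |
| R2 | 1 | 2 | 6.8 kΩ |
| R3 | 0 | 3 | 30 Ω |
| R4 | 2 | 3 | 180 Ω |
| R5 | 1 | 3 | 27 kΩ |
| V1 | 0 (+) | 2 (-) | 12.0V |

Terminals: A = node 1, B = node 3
Find the Thévenin equivalent first; then I_n = V_th/R_th and R_n = R_th.
Step 1 — V_th is the open-circuit voltage V_A - V_B (nothing connected across the terminals).
Nodal analysis, taking node 2 as the 0 V reference.
Source V1 fixes V_0 = 12 V.
KCL at each unknown node (sum of currents leaving = 0; resistances in Ω):
  Node 1: (V_1 - 12)/910 + (V_1 - 0)/6800 + (V_1 - V_3)/27000 = 0
  Node 3: (V_3 - 12)/30 + (V_3 - 0)/180 + (V_3 - V_1)/27000 = 0
Collecting terms (coefficients in siemens):
  0.001283·V_1 - 0.00003704·V_3 = 0.01319
  0.03893·V_3 - 0.00003704·V_1 = 0.4
Determinant D = (0.001283)(0.03893) - (-0.00003704)(-0.00003704) = 0.00004994
V_1 = [(0.01319)(0.03893) - (-0.00003704)(0.4)]/D = 10.58 V
V_3 = [(0.001283)(0.4) - (0.01319)(-0.00003704)]/D = 10.29 V
V_th = V_1 - V_3 = 10.58 - 10.29 = 0.2891 V
Step 2 — R_th: zero the source — replace V1 by a short circuit (node 2 merges into node 0) — and find the resistance seen between A (node 1) and B (node 3).
Reduce the network between node 1 (A) and node 3 (B) by series/parallel combination:
  Rp1 = R1 ‖ R2 (parallel, both between nodes 0 and 1) = 1/(1/910 + 1/6800) = 802.6 Ω
  Rp2 = R3 ‖ R4 (parallel, both between nodes 0 and 3) = 1/(1/30 + 1/180) = 25.71 Ω
  Rs1 = Rp1 + Rp2 (series, joined only at node 0) = 802.6 + 25.71 = 828.3 Ω
  Rp3 = R5 ‖ Rs1 (parallel, both between nodes 1 and 3) = 1/(1/27000 + 1/828.3) = 803.7 Ω
R_th = 803.7 Ω
I_n = V_th/R_th = 0.2891/803.7 = 0.0003597 A, and R_n = R_th = 803.7 Ω

Final answer: I_n = 0.0003597 A, R_n = 803.7 Ω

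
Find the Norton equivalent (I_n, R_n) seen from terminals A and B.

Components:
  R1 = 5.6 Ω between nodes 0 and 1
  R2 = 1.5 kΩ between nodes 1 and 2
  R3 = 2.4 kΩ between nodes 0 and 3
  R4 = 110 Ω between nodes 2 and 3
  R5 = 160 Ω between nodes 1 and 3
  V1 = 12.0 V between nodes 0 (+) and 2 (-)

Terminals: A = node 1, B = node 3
Find the Thévenin equivalent first; then I_n = V_th/R_th and R_n = R_th.
Step 1 — V_th is the open-circuit voltage V_A - V_B (nothing connected across the terminals).
Nodal analysis, taking node 2 as the 0 V reference.
Source V1 fixes V_0 = 12 V.
KCL at each unknown node (sum of currents leaving = 0; resistances in Ω):
  Node 1: (V_1 - 12)/5.6 + (V_1 - 0)/1500 + (V_1 - V_3)/160 = 0
  Node 3: (V_3 - 12)/2400 + (V_3 - 0)/110 + (V_3 - V_1)/160 = 0
Collecting terms (coefficients in siemens):
  0.1855·V_1 - 0.00625·V_3 = 2.143
  0.01576·V_3 - 0.00625·V_1 = 0.005
Determinant D = (0.1855)(0.01576) - (-0.00625)(-0.00625) = 0.002884
V_1 = [(2.143)(0.01576) - (-0.00625)(0.005)]/D = 11.72 V
V_3 = [(0.1855)(0.005) - (2.143)(-0.00625)]/D = 4.966 V
V_th = V_1 - V_3 = 11.72 - 4.966 = 6.754 V
Step 2 — R_th: zero the source — replace V1 by a short circuit (node 2 merges into node 0) — and find the resistance seen between A (node 1) and B (node 3).
Reduce the network between node 1 (A) and node 3 (B) by series/parallel combination:
  Rp1 = R1 ‖ R2 (parallel, both between nodes 0 and 1) = 1/(1/5.6 + 1/1500) = 5.579 Ω
  Rp2 = R3 ‖ R4 (parallel, both between nodes 0 and 3) = 1/(1/2400 + 1/110) = 105.2 Ω
  Rs1 = Rp1 + Rp2 (series, joined only at node 0) = 5.579 + 105.2 = 110.8 Ω
  Rp3 = R5 ‖ Rs1 (parallel, both between nodes 1 and 3) = 1/(1/160 + 1/110.8) = 65.45 Ω
R_th = 65.45 Ω
I_n = V_th/R_th = 6.754/65.45 = 0.1032 A, and R_n = R_th = 65.45 Ω

Final answer: I_n = 0.1032 A, R_n = 65.45 Ω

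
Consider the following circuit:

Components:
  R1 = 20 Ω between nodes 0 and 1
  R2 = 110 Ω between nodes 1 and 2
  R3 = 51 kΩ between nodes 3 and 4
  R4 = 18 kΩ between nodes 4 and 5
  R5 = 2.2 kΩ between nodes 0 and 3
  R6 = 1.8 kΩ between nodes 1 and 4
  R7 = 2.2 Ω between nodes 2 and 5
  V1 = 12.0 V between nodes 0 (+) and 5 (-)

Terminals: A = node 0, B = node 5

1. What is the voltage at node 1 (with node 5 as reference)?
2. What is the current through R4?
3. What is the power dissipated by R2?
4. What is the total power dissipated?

Nodal analysis, taking node 5 as the 0 V reference.
Source V1 fixes V_0 = 12 V.
KCL at each unknown node (sum of currents leaving = 0; resistances in Ω):
  Node 1: (V_1 - 12)/20 + (V_1 - V_2)/110 + (V_1 - V_4)/1800 = 0
  Node 2: (V_2 - V_1)/110 + (V_2 - 0)/2.2 = 0
  Node 3: (V_3 - V_4)/51000 + (V_3 - 12)/2200 = 0
  Node 4: (V_4 - V_3)/51000 + (V_4 - 0)/18000 + (V_4 - V_1)/1800 = 0
Collecting terms (coefficients in siemens):
  0.05965·V_1 - 0.009091·V_2 - 0.0005556·V_4 = 0.6
  0.4636·V_2 - 0.009091·V_1 = 0
  0.0004742·V_3 - 0.00001961·V_4 = 0.005455
  0.0006307·V_4 - 0.0005556·V_1 - 0.00001961·V_3 = 0
Solving these 4 simultaneous equations (Gaussian elimination) gives:
  V_1 = 10.18 V, V_2 = 0.1995 V, V_3 = 11.89 V, V_4 = 9.333 V
Part 1:
  Read off the nodal solution: V_1 = 10.18 V
Part 2:
  I_R4 = (V_4 - V_5)/R4 = (9.333 - 0)/18000 = 0.0005185 A
  Magnitude: I_R4 = 0.0005185 A
Part 3:
  I_R2 = (V_1 - V_2)/R2 = (10.18 - 0.1995)/110 = 0.0907 A
  P_R2 = I_R2² × R2 = (0.0907)² × 110 = 0.9049 W
Part 4:
  Power in each resistor, P = (ΔV)²/R:
    P_R1 = (12 - 10.18)²/20 = 0.1662 W
    P_R2 = (10.18 - 0.1995)²/110 = 0.9049 W
    P_R3 = (11.89 - 9.333)²/51000 = 0.0001281 W
    P_R4 = (9.333 - 0)²/18000 = 0.00484 W
    P_R5 = (12 - 11.89)²/2200 = 0.000005527 W
    P_R6 = (10.18 - 9.333)²/1800 = 0.0003949 W
    P_R7 = (0.1995 - 0)²/2.2 = 0.0181 W
  P_total = P_R1 + P_R2 + P_R3 + P_R4 + P_R5 + P_R6 + P_R7 = 1.095 W

Final answers:
1. V_1 = 10.18 V
2. I_R4 = 0.0005185 A
3. P_R2 = 0.9049 W
4. P_total = 1.095 W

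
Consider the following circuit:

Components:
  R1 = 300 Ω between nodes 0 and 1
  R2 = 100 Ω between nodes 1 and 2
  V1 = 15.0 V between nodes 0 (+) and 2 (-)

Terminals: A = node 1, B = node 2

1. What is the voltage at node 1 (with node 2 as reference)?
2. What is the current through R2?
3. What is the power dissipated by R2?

Nodal analysis, taking node 2 as the 0 V reference.
Source V1 fixes V_0 = 15 V.
KCL at each unknown node (sum of currents leaving = 0; resistances in Ω):
  Node 1: (V_1 - 15)/300 + (V_1 - 0)/100 = 0
Collecting terms: 0.01333 × V_1 = 0.05  =>  V_1 = 3.75 V
Part 1:
  Read off the nodal solution: V_1 = 3.75 V
Part 2:
  I_R2 = (V_1 - V_2)/R2 = (3.75 - 0)/100 = 0.0375 A
  Magnitude: I_R2 = 0.0375 A
Part 3:
  I_R2 = (V_1 - V_2)/R2 = (3.75 - 0)/100 = 0.0375 A
  P_R2 = I_R2² × R2 = (0.0375)² × 100 = 0.1406 W

Final answers:
1. V_1 = 3.75 V
2. I_R2 = 0.0375 A
3. P_R2 = 0.1406 W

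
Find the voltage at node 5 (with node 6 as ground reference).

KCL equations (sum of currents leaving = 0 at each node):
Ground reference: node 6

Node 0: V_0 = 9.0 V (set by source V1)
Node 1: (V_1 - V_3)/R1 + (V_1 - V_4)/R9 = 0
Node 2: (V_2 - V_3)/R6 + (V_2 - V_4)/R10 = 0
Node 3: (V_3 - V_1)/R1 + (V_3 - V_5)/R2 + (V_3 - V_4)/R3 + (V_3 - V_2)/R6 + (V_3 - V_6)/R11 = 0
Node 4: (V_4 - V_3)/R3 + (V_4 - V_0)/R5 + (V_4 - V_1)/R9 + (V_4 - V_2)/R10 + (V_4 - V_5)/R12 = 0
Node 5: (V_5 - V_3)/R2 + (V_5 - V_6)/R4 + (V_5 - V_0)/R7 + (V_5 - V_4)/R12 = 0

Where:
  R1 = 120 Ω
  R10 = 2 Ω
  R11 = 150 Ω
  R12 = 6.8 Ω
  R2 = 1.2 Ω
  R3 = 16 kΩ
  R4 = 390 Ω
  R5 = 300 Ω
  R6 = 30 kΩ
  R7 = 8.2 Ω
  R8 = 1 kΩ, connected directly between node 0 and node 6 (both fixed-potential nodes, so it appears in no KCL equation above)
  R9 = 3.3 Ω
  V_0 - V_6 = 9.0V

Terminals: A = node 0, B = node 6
Nodal analysis, taking node 6 as the 0 V reference.
Source V1 fixes V_0 = 9 V.
KCL at each unknown node (sum of currents leaving = 0; resistances in Ω):
  Node 1: (V_1 - V_3)/120 + (V_1 - V_4)/3.3 = 0
  Node 2: (V_2 - V_3)/30000 + (V_2 - V_4)/2 = 0
  Node 3: (V_3 - V_1)/120 + (V_3 - V_5)/1.2 + (V_3 - V_4)/16000 + (V_3 - V_2)/30000 + (V_3 - 0)/150 = 0
  Node 4: (V_4 - V_3)/16000 + (V_4 - 9)/300 + (V_4 - V_1)/3.3 + (V_4 - V_2)/2 + (V_4 - V_5)/6.8 = 0
  Node 5: (V_5 - V_3)/1.2 + (V_5 - 0)/390 + (V_5 - 9)/8.2 + (V_5 - V_4)/6.8 = 0
Collecting terms (coefficients in siemens):
  0.3114·V_1 - 0.008333·V_3 - 0.303·V_4 = 0
  0.5·V_2 - 0.00003333·V_3 - 0.5·V_4 = 0
  0.8484·V_3 - 0.008333·V_1 - 0.00003333·V_2 - 0.0000625·V_4 - 0.8333·V_5 = 0
  0.9535·V_4 - 0.303·V_1 - 0.5·V_2 - 0.0000625·V_3 - 0.1471·V_5 = 0.03
  1.105·V_5 - 0.8333·V_3 - 0.1471·V_4 = 1.098
Solving these 5 simultaneous equations (Gaussian elimination) gives:
  V_1 = 8.393 V, V_2 = 8.395 V, V_3 = 8.32 V, V_4 = 8.395 V
  V_5 = 8.385 V
The requested potential is V_5 = 8.385 V.

Final answer: V_5 = 8.385 V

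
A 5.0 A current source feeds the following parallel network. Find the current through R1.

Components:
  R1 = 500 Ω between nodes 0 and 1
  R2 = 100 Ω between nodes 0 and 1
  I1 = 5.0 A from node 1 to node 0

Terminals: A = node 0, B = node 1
All resistors sit directly between nodes 0 and 1, so they are in parallel and share one voltage V; the full source current 5 A splits among them.
1/R_par = 1/500 + 1/100 = 0.012 S  =>  R_par = 83.33 Ω
V = I × R_par = 5 × 83.33 = 416.7 V
I_R1 = V/R1 = 416.7/500 = 0.8333 A

Final answer: 0.8333 A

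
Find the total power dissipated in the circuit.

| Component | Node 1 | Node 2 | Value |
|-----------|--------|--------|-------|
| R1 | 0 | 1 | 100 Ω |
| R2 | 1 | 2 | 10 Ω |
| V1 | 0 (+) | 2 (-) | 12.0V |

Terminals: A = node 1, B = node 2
Nodal analysis, taking node 2 as the 0 V reference.
Source V1 fixes V_0 = 12 V.
KCL at each unknown node (sum of currents leaving = 0; resistances in Ω):
  Node 1: (V_1 - 12)/100 + (V_1 - 0)/10 = 0
Collecting terms: 0.11 × V_1 = 0.12  =>  V_1 = 1.091 V
Power in each resistor, P = (ΔV)²/R:
  P_R1 = (12 - 1.091)²/100 = 1.19 W
  P_R2 = (1.091 - 0)²/10 = 0.119 W
P_total = P_R1 + P_R2 = 1.309 W

Final answer: 1.309 W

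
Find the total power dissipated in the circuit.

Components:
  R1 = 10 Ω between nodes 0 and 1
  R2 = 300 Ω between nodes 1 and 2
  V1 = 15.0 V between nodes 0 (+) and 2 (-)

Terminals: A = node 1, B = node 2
Nodal analysis, taking node 2 as the 0 V reference.
Source V1 fixes V_0 = 15 V.
KCL at each unknown node (sum of currents leaving = 0; resistances in Ω):
  Node 1: (V_1 - 15)/10 + (V_1 - 0)/300 = 0
Collecting terms: 0.1033 × V_1 = 1.5  =>  V_1 = 14.52 V
Power in each resistor, P = (ΔV)²/R:
  P_R1 = (15 - 14.52)²/10 = 0.02341 W
  P_R2 = (14.52 - 0)²/300 = 0.7024 W
P_total = P_R1 + P_R2 = 0.7258 W

Final answer: 0.7258 W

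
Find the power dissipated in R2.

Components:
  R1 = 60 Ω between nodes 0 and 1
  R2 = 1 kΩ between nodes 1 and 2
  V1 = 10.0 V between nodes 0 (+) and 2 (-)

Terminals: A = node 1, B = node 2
Nodal analysis, taking node 2 as the 0 V reference.
Source V1 fixes V_0 = 10 V.
KCL at each unknown node (sum of currents leaving = 0; resistances in Ω):
  Node 1: (V_1 - 10)/60 + (V_1 - 0)/1000 = 0
Collecting terms: 0.01767 × V_1 = 0.1667  =>  V_1 = 9.434 V
I_R2 = (V_1 - V_2)/R2 = (9.434 - 0)/1000 = 0.009434 A
P_R2 = I_R2² × R2 = (0.009434)² × 1000 = 0.089 W

Final answer: 0.089 W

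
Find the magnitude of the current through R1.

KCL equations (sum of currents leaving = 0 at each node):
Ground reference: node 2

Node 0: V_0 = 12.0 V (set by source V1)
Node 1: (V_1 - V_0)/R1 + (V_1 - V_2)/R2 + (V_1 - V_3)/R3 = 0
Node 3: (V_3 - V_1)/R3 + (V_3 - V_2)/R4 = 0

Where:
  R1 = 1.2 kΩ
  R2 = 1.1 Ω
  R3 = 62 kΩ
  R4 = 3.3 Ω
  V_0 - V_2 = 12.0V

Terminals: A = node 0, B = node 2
Nodal analysis, taking node 2 as the 0 V reference.
Source V1 fixes V_0 = 12 V.
KCL at each unknown node (sum of currents leaving = 0; resistances in Ω):
  Node 1: (V_1 - 12)/1200 + (V_1 - 0)/1.1 + (V_1 - V_3)/62000 = 0
  Node 3: (V_3 - V_1)/62000 + (V_3 - 0)/3.3 = 0
Collecting terms (coefficients in siemens):
  0.9099·V_1 - 0.00001613·V_3 = 0.01
  0.303·V_3 - 0.00001613·V_1 = 0
Determinant D = (0.9099)(0.303) - (-0.00001613)(-0.00001613) = 0.2758
V_1 = [(0.01)(0.303) - (-0.00001613)(0)]/D = 0.01099 V
V_3 = [(0.9099)(0) - (0.01)(-0.00001613)]/D = 0.0000005849 V
I_R1 = (V_0 - V_1)/R1 = (12 - 0.01099)/1200 = 0.009991 A
|I_R1| = 0.009991 A

Final answer: |I_R1| = 0.009991 A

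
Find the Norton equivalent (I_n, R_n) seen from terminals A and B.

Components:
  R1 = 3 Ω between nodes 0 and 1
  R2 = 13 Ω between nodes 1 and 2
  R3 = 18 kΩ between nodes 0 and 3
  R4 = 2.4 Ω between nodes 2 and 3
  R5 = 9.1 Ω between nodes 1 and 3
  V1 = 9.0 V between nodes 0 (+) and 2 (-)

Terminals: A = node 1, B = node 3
Find the Thévenin equivalent first; then I_n = V_th/R_th and R_n = R_th.
Step 1 — V_th is the open-circuit voltage V_A - V_B (nothing connected across the terminals).
Nodal analysis, taking node 2 as the 0 V reference.
Source V1 fixes V_0 = 9 V.
KCL at each unknown node (sum of currents leaving = 0; resistances in Ω):
  Node 1: (V_1 - 9)/3 + (V_1 - 0)/13 + (V_1 - V_3)/9.1 = 0
  Node 3: (V_3 - 9)/18000 + (V_3 - 0)/2.4 + (V_3 - V_1)/9.1 = 0
Collecting terms (coefficients in siemens):
  0.5201·V_1 - 0.1099·V_3 = 3
  0.5266·V_3 - 0.1099·V_1 = 0.0005
Determinant D = (0.5201)(0.5266) - (-0.1099)(-0.1099) = 0.2618
V_1 = [(3)(0.5266) - (-0.1099)(0.0005)]/D = 6.034 V
V_3 = [(0.5201)(0.0005) - (3)(-0.1099)]/D = 1.26 V
V_th = V_1 - V_3 = 6.034 - 1.26 = 4.774 V
Step 2 — R_th: zero the source — replace V1 by a short circuit (node 2 merges into node 0) — and find the resistance seen between A (node 1) and B (node 3).
Reduce the network between node 1 (A) and node 3 (B) by series/parallel combination:
  Rp1 = R1 ‖ R2 (parallel, both between nodes 0 and 1) = 1/(1/3 + 1/13) = 2.438 Ω
  Rp2 = R3 ‖ R4 (parallel, both between nodes 0 and 3) = 1/(1/18000 + 1/2.4) = 2.4 Ω
  Rs1 = Rp1 + Rp2 (series, joined only at node 0) = 2.438 + 2.4 = 4.837 Ω
  Rp3 = R5 ‖ Rs1 (parallel, both between nodes 1 and 3) = 1/(1/9.1 + 1/4.837) = 3.158 Ω
R_th = 3.158 Ω
I_n = V_th/R_th = 4.774/3.158 = 1.511 A, and R_n = R_th = 3.158 Ω

Final answer: I_n = 1.511 A, R_n = 3.158 Ω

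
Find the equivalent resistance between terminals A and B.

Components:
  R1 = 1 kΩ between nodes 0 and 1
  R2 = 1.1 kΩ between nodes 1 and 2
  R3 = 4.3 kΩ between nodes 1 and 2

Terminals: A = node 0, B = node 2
Reduce the network between node 0 (A) and node 2 (B) by series/parallel combination:
  Rp1 = R2 ‖ R3 (parallel, both between nodes 1 and 2) = 1/(1/1100 + 1/4300) = 875.9 Ω
  Rs1 = R1 + Rp1 (series, joined only at node 1) = 1000 + 875.9 = 1876 Ω
R_eq = 1.876 kΩ

Final answer: 1.876 kΩ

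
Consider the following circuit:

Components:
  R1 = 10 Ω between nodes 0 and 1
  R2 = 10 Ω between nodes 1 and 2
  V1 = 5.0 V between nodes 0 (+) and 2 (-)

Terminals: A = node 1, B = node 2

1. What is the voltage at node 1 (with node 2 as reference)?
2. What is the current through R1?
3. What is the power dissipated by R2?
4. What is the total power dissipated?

Nodal analysis, taking node 2 as the 0 V reference.
Source V1 fixes V_0 = 5 V.
KCL at each unknown node (sum of currents leaving = 0; resistances in Ω):
  Node 1: (V_1 - 5)/10 + (V_1 - 0)/10 = 0
Collecting terms: 0.2 × V_1 = 0.5  =>  V_1 = 2.5 V
Part 1:
  Read off the nodal solution: V_1 = 2.5 V
Part 2:
  I_R1 = (V_0 - V_1)/R1 = (5 - 2.5)/10 = 0.25 A
  Magnitude: I_R1 = 0.25 A
Part 3:
  I_R2 = (V_1 - V_2)/R2 = (2.5 - 0)/10 = 0.25 A
  P_R2 = I_R2² × R2 = (0.25)² × 10 = 0.625 W
Part 4:
  Power in each resistor, P = (ΔV)²/R:
    P_R1 = (5 - 2.5)²/10 = 0.625 W
    P_R2 = (2.5 - 0)²/10 = 0.625 W
  P_total = P_R1 + P_R2 = 1.25 W

Final answers:
1. V_1 = 2.5 V
2. I_R1 = 0.25 A
3. P_R2 = 0.625 W
4. P_total = 1.25 W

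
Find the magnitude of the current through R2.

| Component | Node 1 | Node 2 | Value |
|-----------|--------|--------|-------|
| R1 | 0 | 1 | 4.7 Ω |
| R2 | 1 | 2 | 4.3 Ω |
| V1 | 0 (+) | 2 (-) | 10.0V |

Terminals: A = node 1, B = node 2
Nodal analysis, taking node 2 as the 0 V reference.
Source V1 fixes V_0 = 10 V.
KCL at each unknown node (sum of currents leaving = 0; resistances in Ω):
  Node 1: (V_1 - 10)/4.7 + (V_1 - 0)/4.3 = 0
Collecting terms: 0.4453 × V_1 = 2.128  =>  V_1 = 4.778 V
I_R2 = (V_1 - V_2)/R2 = (4.778 - 0)/4.3 = 1.111 A
|I_R2| = 1.111 A

Final answer: |I_R2| = 1.111 A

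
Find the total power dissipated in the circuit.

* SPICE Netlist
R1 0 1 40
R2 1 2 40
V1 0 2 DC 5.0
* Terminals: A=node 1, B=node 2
Nodal analysis, taking node 2 as the 0 V reference.
Source V1 fixes V_0 = 5 V.
KCL at each unknown node (sum of currents leaving = 0; resistances in Ω):
  Node 1: (V_1 - 5)/40 + (V_1 - 0)/40 = 0
Collecting terms: 0.05 × V_1 = 0.125  =>  V_1 = 2.5 V
Power in each resistor, P = (ΔV)²/R:
  P_R1 = (5 - 2.5)²/40 = 0.1562 W
  P_R2 = (2.5 - 0)²/40 = 0.1562 W
P_total = P_R1 + P_R2 = 0.3125 W

Final answer: 0.3125 W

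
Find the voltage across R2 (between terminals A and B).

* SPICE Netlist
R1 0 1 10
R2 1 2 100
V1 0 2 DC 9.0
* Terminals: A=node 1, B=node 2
R1 and R2 are in series across V1 (node 0 → node 1 → node 2), and the output A–B is taken across R2, so this is a voltage divider.
Series current: I = V1/(R1 + R2) = 9/(10 + 100) = 9/110 = 0.08182 A
V_R2 = I × R2 = V1 × R2/(R1 + R2) = 9 × 100/110 = 8.182 V

Final answer: 8.182 V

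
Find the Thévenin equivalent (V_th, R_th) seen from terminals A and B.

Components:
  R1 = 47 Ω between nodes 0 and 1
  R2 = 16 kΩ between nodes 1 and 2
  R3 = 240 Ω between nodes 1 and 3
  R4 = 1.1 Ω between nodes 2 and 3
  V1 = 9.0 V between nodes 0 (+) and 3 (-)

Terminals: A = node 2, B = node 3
Step 1 — V_th is the open-circuit voltage V_A - V_B (nothing connected across the terminals).
Nodal analysis, taking node 3 as the 0 V reference.
Source V1 fixes V_0 = 9 V.
KCL at each unknown node (sum of currents leaving = 0; resistances in Ω):
  Node 1: (V_1 - 9)/47 + (V_1 - V_2)/16000 + (V_1 - 0)/240 = 0
  Node 2: (V_2 - V_1)/16000 + (V_2 - 0)/1.1 = 0
Collecting terms (coefficients in siemens):
  0.02551·V_1 - 0.0000625·V_2 = 0.1915
  0.9092·V_2 - 0.0000625·V_1 = 0
Determinant D = (0.02551)(0.9092) - (-0.0000625)(-0.0000625) = 0.02319
V_1 = [(0.1915)(0.9092) - (-0.0000625)(0)]/D = 7.508 V
V_2 = [(0.02551)(0) - (0.1915)(-0.0000625)]/D = 0.0005161 V
V_th = V_2 - V_3 = 0.0005161 - 0 = 0.0005161 V
Step 2 — R_th: zero the source — replace V1 by a short circuit (node 3 merges into node 0) — and find the resistance seen between A (node 2) and B (node 0).
Reduce the network between node 2 (A) and node 0 (B) by series/parallel combination:
  Rp1 = R1 ‖ R3 (parallel, both between nodes 0 and 1) = 1/(1/47 + 1/240) = 39.3 Ω
  Rs1 = R2 + Rp1 (series, joined only at node 1) = 16000 + 39.3 = 16040 Ω
  Rp2 = R4 ‖ Rs1 (parallel, both between nodes 0 and 2) = 1/(1/1.1 + 1/16040) = 1.1 Ω
R_th = 1.1 Ω

Final answer: V_th = 0.0005161 V, R_th = 1.1 Ω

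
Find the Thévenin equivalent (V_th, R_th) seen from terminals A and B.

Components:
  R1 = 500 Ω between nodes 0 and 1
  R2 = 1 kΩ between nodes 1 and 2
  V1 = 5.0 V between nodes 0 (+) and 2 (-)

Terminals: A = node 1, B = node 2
Step 1 — V_th is the open-circuit voltage V_A - V_B (nothing connected across the terminals).
Nodal analysis, taking node 2 as the 0 V reference.
Source V1 fixes V_0 = 5 V.
KCL at each unknown node (sum of currents leaving = 0; resistances in Ω):
  Node 1: (V_1 - 5)/500 + (V_1 - 0)/1000 = 0
Collecting terms: 0.003 × V_1 = 0.01  =>  V_1 = 3.333 V
V_th = V_1 - V_2 = 3.333 - 0 = 3.333 V
Step 2 — R_th: zero the source — replace V1 by a short circuit (node 2 merges into node 0) — and find the resistance seen between A (node 1) and B (node 0).
Reduce the network between node 1 (A) and node 0 (B) by series/parallel combination:
  Rp1 = R1 ‖ R2 (parallel, both between nodes 0 and 1) = 1/(1/500 + 1/1000) = 333.3 Ω
R_th = 333.3 Ω

Final answer: V_th = 3.333 V, R_th = 333.3 Ω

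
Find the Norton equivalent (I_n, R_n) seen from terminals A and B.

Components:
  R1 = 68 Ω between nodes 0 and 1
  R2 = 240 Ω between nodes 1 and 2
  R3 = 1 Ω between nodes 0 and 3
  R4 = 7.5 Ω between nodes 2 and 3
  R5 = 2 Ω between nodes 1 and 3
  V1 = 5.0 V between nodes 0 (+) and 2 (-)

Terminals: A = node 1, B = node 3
Find the Thévenin equivalent first; then I_n = V_th/R_th and R_n = R_th.
Step 1 — V_th is the open-circuit voltage V_A - V_B (nothing connected across the terminals).
Nodal analysis, taking node 2 as the 0 V reference.
Source V1 fixes V_0 = 5 V.
KCL at each unknown node (sum of currents leaving = 0; resistances in Ω):
  Node 1: (V_1 - 5)/68 + (V_1 - 0)/240 + (V_1 - V_3)/2 = 0
  Node 3: (V_3 - 5)/1 + (V_3 - 0)/7.5 + (V_3 - V_1)/2 = 0
Collecting terms (coefficients in siemens):
  0.5189·V_1 - 0.5·V_3 = 0.07353
  1.633·V_3 - 0.5·V_1 = 5
Determinant D = (0.5189)(1.633) - (-0.5)(-0.5) = 0.5975
V_1 = [(0.07353)(1.633) - (-0.5)(5)]/D = 4.385 V
V_3 = [(0.5189)(5) - (0.07353)(-0.5)]/D = 4.404 V
V_th = V_1 - V_3 = 4.385 - 4.404 = -0.01846 V
Step 2 — R_th: zero the source — replace V1 by a short circuit (node 2 merges into node 0) — and find the resistance seen between A (node 1) and B (node 3).
Reduce the network between node 1 (A) and node 3 (B) by series/parallel combination:
  Rp1 = R1 ‖ R2 (parallel, both between nodes 0 and 1) = 1/(1/68 + 1/240) = 52.99 Ω
  Rp2 = R3 ‖ R4 (parallel, both between nodes 0 and 3) = 1/(1/1 + 1/7.5) = 0.8824 Ω
  Rs1 = Rp1 + Rp2 (series, joined only at node 0) = 52.99 + 0.8824 = 53.87 Ω
  Rp3 = R5 ‖ Rs1 (parallel, both between nodes 1 and 3) = 1/(1/2 + 1/53.87) = 1.928 Ω
R_th = 1.928 Ω
I_n = V_th/R_th = -0.01846/1.928 = -0.009572 A, and R_n = R_th = 1.928 Ω

Final answer: I_n = -0.009572 A, R_n = 1.928 Ω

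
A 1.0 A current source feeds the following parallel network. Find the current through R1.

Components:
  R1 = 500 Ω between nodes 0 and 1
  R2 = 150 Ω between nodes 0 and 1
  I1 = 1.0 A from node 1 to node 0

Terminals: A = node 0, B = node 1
All resistors sit directly between nodes 0 and 1, so they are in parallel and share one voltage V; the full source current 1 A splits among them.
1/R_par = 1/500 + 1/150 = 0.008667 S  =>  R_par = 115.4 Ω
V = I × R_par = 1 × 115.4 = 115.4 V
I_R1 = V/R1 = 115.4/500 = 0.2308 A

Final answer: 0.2308 A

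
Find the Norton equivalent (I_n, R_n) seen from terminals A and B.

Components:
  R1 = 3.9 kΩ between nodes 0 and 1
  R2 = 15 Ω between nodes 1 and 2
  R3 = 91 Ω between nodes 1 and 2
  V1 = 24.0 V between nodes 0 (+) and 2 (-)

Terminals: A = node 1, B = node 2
Find the Thévenin equivalent first; then I_n = V_th/R_th and R_n = R_th.
Step 1 — V_th is the open-circuit voltage V_A - V_B (nothing connected across the terminals).
Nodal analysis, taking node 2 as the 0 V reference.
Source V1 fixes V_0 = 24 V.
KCL at each unknown node (sum of currents leaving = 0; resistances in Ω):
  Node 1: (V_1 - 24)/3900 + (V_1 - 0)/15 + (V_1 - 0)/91 = 0
Collecting terms: 0.07791 × V_1 = 0.006154  =>  V_1 = 0.07898 V
V_th = V_1 - V_2 = 0.07898 - 0 = 0.07898 V
Step 2 — R_th: zero the source — replace V1 by a short circuit (node 2 merges into node 0) — and find the resistance seen between A (node 1) and B (node 0).
Reduce the network between node 1 (A) and node 0 (B) by series/parallel combination:
  Rp1 = R1 ‖ R2 ‖ R3 (parallel, all between nodes 0 and 1) = 1/(1/3900 + 1/15 + 1/91) = 12.83 Ω
R_th = 12.83 Ω
I_n = V_th/R_th = 0.07898/12.83 = 0.006154 A, and R_n = R_th = 12.83 Ω

Final answer: I_n = 0.006154 A, R_n = 12.83 Ω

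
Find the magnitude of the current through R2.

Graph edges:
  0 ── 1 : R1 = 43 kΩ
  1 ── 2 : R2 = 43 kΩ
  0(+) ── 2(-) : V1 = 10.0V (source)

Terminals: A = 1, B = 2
Nodal analysis, taking node 2 as the 0 V reference.
Source V1 fixes V_0 = 10 V.
KCL at each unknown node (sum of currents leaving = 0; resistances in Ω):
  Node 1: (V_1 - 10)/43000 + (V_1 - 0)/43000 = 0
Collecting terms: 0.00004651 × V_1 = 0.0002326  =>  V_1 = 5 V
I_R2 = (V_1 - V_2)/R2 = (5 - 0)/43000 = 0.0001163 A
|I_R2| = 0.0001163 A

Final answer: |I_R2| = 0.0001163 A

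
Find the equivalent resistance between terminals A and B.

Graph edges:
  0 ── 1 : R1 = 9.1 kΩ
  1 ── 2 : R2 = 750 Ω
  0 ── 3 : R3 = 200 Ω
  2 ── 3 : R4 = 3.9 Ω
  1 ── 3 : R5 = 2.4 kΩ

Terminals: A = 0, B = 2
The network is not a plain series/parallel combination. Inject a 1 A test current into terminal A (node 0) and return it from terminal B (node 2); then R_eq = V_A / (1 A).
Nodal analysis, taking node 2 as the 0 V reference.
Current source I_test pushes 1 A into node 0 and draws it out of node 2.
KCL at each unknown node (sum of currents leaving = 0; resistances in Ω):
  Node 0: (V_0 - V_1)/9100 + (V_0 - V_3)/200 - 1 = 0
  Node 1: (V_1 - V_0)/9100 + (V_1 - 0)/750 + (V_1 - V_3)/2400 = 0
  Node 3: (V_3 - V_0)/200 + (V_3 - V_1)/2400 + (V_3 - 0)/3.9 = 0
Collecting terms (coefficients in siemens):
  0.00511·V_0 - 0.0001099·V_1 - 0.005·V_3 = 1
  0.00186·V_1 - 0.0001099·V_0 - 0.0004167·V_3 = 0
  0.2618·V_3 - 0.005·V_0 - 0.0004167·V_1 = 0
Solving these 3 simultaneous equations (Gaussian elimination) gives:
  V_0 = 199.7 V, V_1 = 12.66 V, V_3 = 3.834 V
R_eq = V_0 / 1 A = 199.7 Ω

Final answer: 199.7 Ω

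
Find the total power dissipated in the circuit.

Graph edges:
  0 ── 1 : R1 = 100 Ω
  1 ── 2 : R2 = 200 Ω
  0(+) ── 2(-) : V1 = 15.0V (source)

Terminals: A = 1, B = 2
Nodal analysis, taking node 2 as the 0 V reference.
Source V1 fixes V_0 = 15 V.
KCL at each unknown node (sum of currents leaving = 0; resistances in Ω):
  Node 1: (V_1 - 15)/100 + (V_1 - 0)/200 = 0
Collecting terms: 0.015 × V_1 = 0.15  =>  V_1 = 10 V
Power in each resistor, P = (ΔV)²/R:
  P_R1 = (15 - 10)²/100 = 0.25 W
  P_R2 = (10 - 0)²/200 = 0.5 W
P_total = P_R1 + P_R2 = 0.75 W

Final answer: 0.75 W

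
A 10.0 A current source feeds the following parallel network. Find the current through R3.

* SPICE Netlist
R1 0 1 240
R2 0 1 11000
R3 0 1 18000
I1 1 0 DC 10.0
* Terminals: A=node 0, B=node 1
All resistors sit directly between nodes 0 and 1, so they are in parallel and share one voltage V; the full source current 10 A splits among them.
1/R_par = 1/240 + 1/11000 + 1/18000 = 0.004313 S  =>  R_par = 231.9 Ω
V = I × R_par = 10 × 231.9 = 2319 V
I_R3 = V/R3 = 2319/18000 = 0.1288 A

Final answer: 0.1288 A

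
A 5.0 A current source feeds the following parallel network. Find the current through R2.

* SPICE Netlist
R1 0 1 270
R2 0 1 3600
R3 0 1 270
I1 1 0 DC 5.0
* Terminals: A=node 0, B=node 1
All resistors sit directly between nodes 0 and 1, so they are in parallel and share one voltage V; the full source current 5 A splits among them.
1/R_par = 1/270 + 1/3600 + 1/270 = 0.007685 S  =>  R_par = 130.1 Ω
V = I × R_par = 5 × 130.1 = 650.6 V
I_R2 = V/R2 = 650.6/3600 = 0.1807 A

Final answer: 0.1807 A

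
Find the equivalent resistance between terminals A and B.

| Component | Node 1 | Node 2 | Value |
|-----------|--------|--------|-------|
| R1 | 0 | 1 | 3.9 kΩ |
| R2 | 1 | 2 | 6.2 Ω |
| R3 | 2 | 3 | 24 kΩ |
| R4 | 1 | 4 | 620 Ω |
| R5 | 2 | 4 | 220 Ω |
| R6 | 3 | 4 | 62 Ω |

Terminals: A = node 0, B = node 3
The network is not a plain series/parallel combination. Inject a 1 A test current into terminal A (node 0) and return it from terminal B (node 3); then R_eq = V_A / (1 A).
Nodal analysis, taking node 3 as the 0 V reference.
Current source I_test pushes 1 A into node 0 and draws it out of node 3.
KCL at each unknown node (sum of currents leaving = 0; resistances in Ω):
  Node 0: (V_0 - V_1)/3900 - 1 = 0
  Node 1: (V_1 - V_0)/3900 + (V_1 - V_2)/6.2 + (V_1 - V_4)/620 = 0
  Node 2: (V_2 - V_1)/6.2 + (V_2 - 0)/24000 + (V_2 - V_4)/220 = 0
  Node 4: (V_4 - V_1)/620 + (V_4 - V_2)/220 + (V_4 - 0)/62 = 0
Collecting terms (coefficients in siemens):
  0.0002564·V_0 - 0.0002564·V_1 = 1
  0.1632·V_1 - 0.0002564·V_0 - 0.1613·V_2 - 0.001613·V_4 = 0
  0.1659·V_2 - 0.1613·V_1 - 0.004545·V_4 = 0
  0.02229·V_4 - 0.001613·V_1 - 0.004545·V_2 = 0
Solving these 4 simultaneous equations (Gaussian elimination) gives:
  V_0 = 4126 V, V_1 = 225.7 V, V_2 = 221.1 V, V_4 = 61.43 V
R_eq = V_0 / 1 A = 4126 Ω = 4.126 kΩ

Final answer: 4.126 kΩ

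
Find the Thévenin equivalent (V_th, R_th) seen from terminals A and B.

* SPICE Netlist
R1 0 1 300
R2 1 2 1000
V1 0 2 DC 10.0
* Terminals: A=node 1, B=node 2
Step 1 — V_th is the open-circuit voltage V_A - V_B (nothing connected across the terminals).
Nodal analysis, taking node 2 as the 0 V reference.
Source V1 fixes V_0 = 10 V.
KCL at each unknown node (sum of currents leaving = 0; resistances in Ω):
  Node 1: (V_1 - 10)/300 + (V_1 - 0)/1000 = 0
Collecting terms: 0.004333 × V_1 = 0.03333  =>  V_1 = 7.692 V
V_th = V_1 - V_2 = 7.692 - 0 = 7.692 V
Step 2 — R_th: zero the source — replace V1 by a short circuit (node 2 merges into node 0) — and find the resistance seen between A (node 1) and B (node 0).
Reduce the network between node 1 (A) and node 0 (B) by series/parallel combination:
  Rp1 = R1 ‖ R2 (parallel, both between nodes 0 and 1) = 1/(1/300 + 1/1000) = 230.8 Ω
R_th = 230.8 Ω

Final answer: V_th = 7.692 V, R_th = 230.8 Ω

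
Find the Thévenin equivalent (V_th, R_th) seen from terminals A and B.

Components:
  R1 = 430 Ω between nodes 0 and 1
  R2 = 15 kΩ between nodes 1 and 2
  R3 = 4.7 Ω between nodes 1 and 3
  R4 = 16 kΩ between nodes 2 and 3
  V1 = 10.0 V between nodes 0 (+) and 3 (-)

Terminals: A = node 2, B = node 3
Step 1 — V_th is the open-circuit voltage V_A - V_B (nothing connected across the terminals).
Nodal analysis, taking node 3 as the 0 V reference.
Source V1 fixes V_0 = 10 V.
KCL at each unknown node (sum of currents leaving = 0; resistances in Ω):
  Node 1: (V_1 - 10)/430 + (V_1 - V_2)/15000 + (V_1 - 0)/4.7 = 0
  Node 2: (V_2 - V_1)/15000 + (V_2 - 0)/16000 = 0
Collecting terms (coefficients in siemens):
  0.2152·V_1 - 0.00006667·V_2 = 0.02326
  0.0001292·V_2 - 0.00006667·V_1 = 0
Determinant D = (0.2152)(0.0001292) - (-0.00006667)(-0.00006667) = 0.00002779
V_1 = [(0.02326)(0.0001292) - (-0.00006667)(0)]/D = 0.1081 V
V_2 = [(0.2152)(0) - (0.02326)(-0.00006667)]/D = 0.0558 V
V_th = V_2 - V_3 = 0.0558 - 0 = 0.0558 V
Step 2 — R_th: zero the source — replace V1 by a short circuit (node 3 merges into node 0) — and find the resistance seen between A (node 2) and B (node 0).
Reduce the network between node 2 (A) and node 0 (B) by series/parallel combination:
  Rp1 = R1 ‖ R3 (parallel, both between nodes 0 and 1) = 1/(1/430 + 1/4.7) = 4.649 Ω
  Rs1 = R2 + Rp1 (series, joined only at node 1) = 15000 + 4.649 = 15000 Ω
  Rp2 = R4 ‖ Rs1 (parallel, both between nodes 0 and 2) = 1/(1/16000 + 1/15000) = 7743 Ω
R_th = 7.743 kΩ

Final answer: V_th = 0.0558 V, R_th = 7.743 kΩ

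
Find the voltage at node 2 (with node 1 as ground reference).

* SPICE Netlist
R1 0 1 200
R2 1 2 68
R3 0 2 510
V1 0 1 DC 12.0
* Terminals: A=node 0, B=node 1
Nodal analysis, taking node 1 as the 0 V reference.
Source V1 fixes V_0 = 12 V.
KCL at each unknown node (sum of currents leaving = 0; resistances in Ω):
  Node 2: (V_2 - 0)/68 + (V_2 - 12)/510 = 0
Collecting terms: 0.01667 × V_2 = 0.02353  =>  V_2 = 1.412 V
The requested potential is V_2 = 1.412 V.

Final answer: V_2 = 1.412 V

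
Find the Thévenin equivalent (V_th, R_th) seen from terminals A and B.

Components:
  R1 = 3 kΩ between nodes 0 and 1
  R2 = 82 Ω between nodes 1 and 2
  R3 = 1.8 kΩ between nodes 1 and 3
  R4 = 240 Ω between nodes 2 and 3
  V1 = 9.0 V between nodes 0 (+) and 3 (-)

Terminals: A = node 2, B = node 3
Step 1 — V_th is the open-circuit voltage V_A - V_B (nothing connected across the terminals).
Nodal analysis, taking node 3 as the 0 V reference.
Source V1 fixes V_0 = 9 V.
KCL at each unknown node (sum of currents leaving = 0; resistances in Ω):
  Node 1: (V_1 - 9)/3000 + (V_1 - V_2)/82 + (V_1 - 0)/1800 = 0
  Node 2: (V_2 - V_1)/82 + (V_2 - 0)/240 = 0
Collecting terms (coefficients in siemens):
  0.01308·V_1 - 0.0122·V_2 = 0.003
  0.01636·V_2 - 0.0122·V_1 = 0
Determinant D = (0.01308)(0.01636) - (-0.0122)(-0.0122) = 0.00006536
V_1 = [(0.003)(0.01636) - (-0.0122)(0)]/D = 0.751 V
V_2 = [(0.01308)(0) - (0.003)(-0.0122)]/D = 0.5598 V
V_th = V_2 - V_3 = 0.5598 - 0 = 0.5598 V
Step 2 — R_th: zero the source — replace V1 by a short circuit (node 3 merges into node 0) — and find the resistance seen between A (node 2) and B (node 0).
Reduce the network between node 2 (A) and node 0 (B) by series/parallel combination:
  Rp1 = R1 ‖ R3 (parallel, both between nodes 0 and 1) = 1/(1/3000 + 1/1800) = 1125 Ω
  Rs1 = R2 + Rp1 (series, joined only at node 1) = 82 + 1125 = 1207 Ω
  Rp2 = R4 ‖ Rs1 (parallel, both between nodes 0 and 2) = 1/(1/240 + 1/1207) = 200.2 Ω
R_th = 200.2 Ω

Final answer: V_th = 0.5598 V, R_th = 200.2 Ω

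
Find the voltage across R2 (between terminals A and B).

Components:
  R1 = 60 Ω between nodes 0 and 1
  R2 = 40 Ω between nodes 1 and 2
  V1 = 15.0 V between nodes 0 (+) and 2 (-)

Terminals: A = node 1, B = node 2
R1 and R2 are in series across V1 (node 0 → node 1 → node 2), and the output A–B is taken across R2, so this is a voltage divider.
Series current: I = V1/(R1 + R2) = 15/(60 + 40) = 15/100 = 0.15 A
V_R2 = I × R2 = V1 × R2/(R1 + R2) = 15 × 40/100 = 6 V

Final answer: 6 V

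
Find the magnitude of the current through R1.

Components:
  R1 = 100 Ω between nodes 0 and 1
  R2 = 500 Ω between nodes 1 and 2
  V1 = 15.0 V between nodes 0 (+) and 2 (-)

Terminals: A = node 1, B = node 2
Nodal analysis, taking node 2 as the 0 V reference.
Source V1 fixes V_0 = 15 V.
KCL at each unknown node (sum of currents leaving = 0; resistances in Ω):
  Node 1: (V_1 - 15)/100 + (V_1 - 0)/500 = 0
Collecting terms: 0.012 × V_1 = 0.15  =>  V_1 = 12.5 V
I_R1 = (V_0 - V_1)/R1 = (15 - 12.5)/100 = 0.025 A
|I_R1| = 0.025 A

Final answer: |I_R1| = 0.025 A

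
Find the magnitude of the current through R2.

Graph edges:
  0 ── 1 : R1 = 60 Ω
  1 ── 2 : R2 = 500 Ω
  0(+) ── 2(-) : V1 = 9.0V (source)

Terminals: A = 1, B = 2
Nodal analysis, taking node 2 as the 0 V reference.
Source V1 fixes V_0 = 9 V.
KCL at each unknown node (sum of currents leaving = 0; resistances in Ω):
  Node 1: (V_1 - 9)/60 + (V_1 - 0)/500 = 0
Collecting terms: 0.01867 × V_1 = 0.15  =>  V_1 = 8.036 V
I_R2 = (V_1 - V_2)/R2 = (8.036 - 0)/500 = 0.01607 A
|I_R2| = 0.01607 A

Final answer: |I_R2| = 0.01607 A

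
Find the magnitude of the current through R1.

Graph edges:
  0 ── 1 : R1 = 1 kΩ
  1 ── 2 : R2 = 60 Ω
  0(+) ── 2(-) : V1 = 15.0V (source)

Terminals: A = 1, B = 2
Nodal analysis, taking node 2 as the 0 V reference.
Source V1 fixes V_0 = 15 V.
KCL at each unknown node (sum of currents leaving = 0; resistances in Ω):
  Node 1: (V_1 - 15)/1000 + (V_1 - 0)/60 = 0
Collecting terms: 0.01767 × V_1 = 0.015  =>  V_1 = 0.8491 V
I_R1 = (V_0 - V_1)/R1 = (15 - 0.8491)/1000 = 0.01415 A
|I_R1| = 0.01415 A

Final answer: |I_R1| = 0.01415 A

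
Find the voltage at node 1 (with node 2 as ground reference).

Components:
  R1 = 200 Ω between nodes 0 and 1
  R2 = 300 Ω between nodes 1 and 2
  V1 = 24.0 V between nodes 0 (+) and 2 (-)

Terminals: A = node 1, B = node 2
Nodal analysis, taking node 2 as the 0 V reference.
Source V1 fixes V_0 = 24 V.
KCL at each unknown node (sum of currents leaving = 0; resistances in Ω):
  Node 1: (V_1 - 24)/200 + (V_1 - 0)/300 = 0
Collecting terms: 0.008333 × V_1 = 0.12  =>  V_1 = 14.4 V
The requested potential is V_1 = 14.4 V.

Final answer: V_1 = 14.4 V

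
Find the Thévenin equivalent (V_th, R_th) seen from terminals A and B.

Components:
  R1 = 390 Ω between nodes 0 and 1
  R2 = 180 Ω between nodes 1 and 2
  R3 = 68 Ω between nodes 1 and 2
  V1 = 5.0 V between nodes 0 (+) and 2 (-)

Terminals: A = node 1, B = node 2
Step 1 — V_th is the open-circuit voltage V_A - V_B (nothing connected across the terminals).
Nodal analysis, taking node 2 as the 0 V reference.
Source V1 fixes V_0 = 5 V.
KCL at each unknown node (sum of currents leaving = 0; resistances in Ω):
  Node 1: (V_1 - 5)/390 + (V_1 - 0)/180 + (V_1 - 0)/68 = 0
Collecting terms: 0.02283 × V_1 = 0.01282  =>  V_1 = 0.5617 V
V_th = V_1 - V_2 = 0.5617 - 0 = 0.5617 V
Step 2 — R_th: zero the source — replace V1 by a short circuit (node 2 merges into node 0) — and find the resistance seen between A (node 1) and B (node 0).
Reduce the network between node 1 (A) and node 0 (B) by series/parallel combination:
  Rp1 = R1 ‖ R2 ‖ R3 (parallel, all between nodes 0 and 1) = 1/(1/390 + 1/180 + 1/68) = 43.81 Ω
R_th = 43.81 Ω

Final answer: V_th = 0.5617 V, R_th = 43.81 Ω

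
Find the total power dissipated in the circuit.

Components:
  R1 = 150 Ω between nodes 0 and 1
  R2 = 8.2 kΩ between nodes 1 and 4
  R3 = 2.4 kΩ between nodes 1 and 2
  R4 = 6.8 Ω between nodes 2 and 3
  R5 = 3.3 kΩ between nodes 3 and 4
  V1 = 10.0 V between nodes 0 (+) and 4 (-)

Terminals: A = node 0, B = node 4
Nodal analysis, taking node 4 as the 0 V reference.
Source V1 fixes V_0 = 10 V.
KCL at each unknown node (sum of currents leaving = 0; resistances in Ω):
  Node 1: (V_1 - 10)/150 + (V_1 - 0)/8200 + (V_1 - V_2)/2400 = 0
  Node 2: (V_2 - V_1)/2400 + (V_2 - V_3)/6.8 = 0
  Node 3: (V_3 - V_2)/6.8 + (V_3 - 0)/3300 = 0
Collecting terms (coefficients in siemens):
  0.007205·V_1 - 0.0004167·V_2 = 0.06667
  0.1475·V_2 - 0.0004167·V_1 - 0.1471·V_3 = 0
  0.1474·V_3 - 0.1471·V_2 = 0
Solving these 3 simultaneous equations (Gaussian elimination) gives:
  V_1 = 9.573 V, V_2 = 5.547 V, V_3 = 5.536 V
Power in each resistor, P = (ΔV)²/R:
  P_R1 = (10 - 9.573)²/150 = 0.001214 W
  P_R2 = (9.573 - 0)²/8200 = 0.01118 W
  P_R3 = (9.573 - 5.547)²/2400 = 0.006754 W
  P_R4 = (5.547 - 5.536)²/6.8 = 0.00001914 W
  P_R5 = (5.536 - 0)²/3300 = 0.009286 W
P_total = P_R1 + P_R2 + P_R3 + P_R4 + P_R5 = 0.02845 W

Final answer: 0.02845 W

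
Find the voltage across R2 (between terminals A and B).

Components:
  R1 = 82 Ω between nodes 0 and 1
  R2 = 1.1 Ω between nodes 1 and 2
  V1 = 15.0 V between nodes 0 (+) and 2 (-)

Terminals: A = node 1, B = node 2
R1 and R2 are in series across V1 (node 0 → node 1 → node 2), and the output A–B is taken across R2, so this is a voltage divider.
Series current: I = V1/(R1 + R2) = 15/(82 + 1.1) = 15/83.1 = 0.1805 A
V_R2 = I × R2 = V1 × R2/(R1 + R2) = 15 × 1.1/83.1 = 0.1986 V

Final answer: 0.1986 V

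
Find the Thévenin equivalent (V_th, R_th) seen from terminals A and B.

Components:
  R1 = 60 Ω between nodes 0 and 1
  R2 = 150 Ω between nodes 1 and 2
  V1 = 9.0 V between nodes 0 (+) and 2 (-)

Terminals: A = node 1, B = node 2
Step 1 — V_th is the open-circuit voltage V_A - V_B (nothing connected across the terminals).
Nodal analysis, taking node 2 as the 0 V reference.
Source V1 fixes V_0 = 9 V.
KCL at each unknown node (sum of currents leaving = 0; resistances in Ω):
  Node 1: (V_1 - 9)/60 + (V_1 - 0)/150 = 0
Collecting terms: 0.02333 × V_1 = 0.15  =>  V_1 = 6.429 V
V_th = V_1 - V_2 = 6.429 - 0 = 6.429 V
Step 2 — R_th: zero the source — replace V1 by a short circuit (node 2 merges into node 0) — and find the resistance seen between A (node 1) and B (node 0).
Reduce the network between node 1 (A) and node 0 (B) by series/parallel combination:
  Rp1 = R1 ‖ R2 (parallel, both between nodes 0 and 1) = 1/(1/60 + 1/150) = 42.86 Ω
R_th = 42.86 Ω

Final answer: V_th = 6.429 V, R_th = 42.86 Ω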